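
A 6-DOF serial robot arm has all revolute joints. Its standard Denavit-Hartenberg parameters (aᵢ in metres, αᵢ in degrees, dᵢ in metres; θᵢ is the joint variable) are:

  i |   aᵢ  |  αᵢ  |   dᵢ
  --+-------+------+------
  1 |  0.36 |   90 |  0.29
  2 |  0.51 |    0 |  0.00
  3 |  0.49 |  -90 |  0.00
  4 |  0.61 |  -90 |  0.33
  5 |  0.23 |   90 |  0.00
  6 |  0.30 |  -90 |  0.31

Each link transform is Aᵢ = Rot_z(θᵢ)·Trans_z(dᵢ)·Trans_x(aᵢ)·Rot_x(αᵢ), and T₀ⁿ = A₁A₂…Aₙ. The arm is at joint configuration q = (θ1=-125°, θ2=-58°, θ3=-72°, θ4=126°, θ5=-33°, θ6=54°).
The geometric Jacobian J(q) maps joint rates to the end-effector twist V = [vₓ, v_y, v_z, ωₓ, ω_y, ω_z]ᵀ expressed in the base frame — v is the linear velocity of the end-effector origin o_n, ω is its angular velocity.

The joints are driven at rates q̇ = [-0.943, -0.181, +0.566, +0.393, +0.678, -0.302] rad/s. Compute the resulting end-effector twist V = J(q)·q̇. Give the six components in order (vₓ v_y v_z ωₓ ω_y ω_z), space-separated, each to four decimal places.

o_n = [-0.3778, -1.3938, -0.5369]
J₁: ẑ×o_n = [1.3938, -0.3778, 0.0000], ω = ẑ
J2: z=[-0.8192, 0.5736, 0.0000] o=[-0.2065, -0.2949, 0.2900] → [-0.4743, -0.6773, 0.9984, -0.8192, 0.5736, 0.0000]
J3: z=[-0.8192, 0.5736, 0.0000] o=[-0.3615, -0.5163, -0.1425] → [-0.2262, -0.3230, 0.7282, -0.8192, 0.5736, 0.0000]
J4: z=[-0.4394, -0.6275, -0.6428] o=[-0.1808, -0.2583, -0.5179] → [-0.7180, 0.1183, 0.3753, -0.4394, -0.6275, -0.6428]
J5: z=[-0.7798, -0.0888, 0.6197] o=[-0.0538, -0.9372, -0.4553] → [0.2902, -0.2644, 0.3272, -0.7798, -0.0888, 0.6197]
J6: z=[-0.6114, -0.1050, -0.7843] o=[-0.0228, -1.1650, -0.4490] → [-0.1702, 0.2247, 0.1026, -0.6114, -0.1050, -0.7843]
V = J·q̇ = [-1.3905, 0.0954, 0.5698, -0.8321, -0.0543, -0.5386]

-1.3905 0.0954 0.5698 -0.8321 -0.0543 -0.5386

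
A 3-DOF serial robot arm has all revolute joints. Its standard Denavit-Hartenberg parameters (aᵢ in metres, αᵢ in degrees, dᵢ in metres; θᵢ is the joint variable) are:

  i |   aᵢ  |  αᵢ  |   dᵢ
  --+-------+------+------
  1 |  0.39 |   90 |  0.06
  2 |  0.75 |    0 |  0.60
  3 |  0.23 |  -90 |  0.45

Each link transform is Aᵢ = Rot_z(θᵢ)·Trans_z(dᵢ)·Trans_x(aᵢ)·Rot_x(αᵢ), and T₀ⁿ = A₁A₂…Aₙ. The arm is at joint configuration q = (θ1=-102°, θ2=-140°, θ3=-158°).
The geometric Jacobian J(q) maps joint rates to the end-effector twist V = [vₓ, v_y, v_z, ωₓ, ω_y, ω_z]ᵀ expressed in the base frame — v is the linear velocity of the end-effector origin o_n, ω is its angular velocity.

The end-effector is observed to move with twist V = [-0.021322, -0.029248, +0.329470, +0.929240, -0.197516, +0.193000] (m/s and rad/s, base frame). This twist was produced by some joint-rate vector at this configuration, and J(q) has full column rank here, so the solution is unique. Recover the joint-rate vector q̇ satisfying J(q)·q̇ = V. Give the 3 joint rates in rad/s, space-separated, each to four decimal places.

o_n = [-1.0111, 0.2932, -0.2190]
J₁: ẑ×o_n = [-0.2932, -1.0111, 0.0000], ω = ẑ
J2: z=[-0.9781, 0.2079, 0.0000] o=[-0.0811, -0.3815, 0.0600] → [-0.0580, -0.2729, -0.4666, -0.9781, 0.2079, 0.0000]
J3: z=[-0.9781, 0.2079, 0.0000] o=[-0.5485, 0.3052, -0.4221] → [0.0422, 0.1986, 0.1080, -0.9781, 0.2079, 0.0000]
q̇ = J⁺·V = [0.1930, -0.7520, -0.1980]

0.1930 -0.7520 -0.1980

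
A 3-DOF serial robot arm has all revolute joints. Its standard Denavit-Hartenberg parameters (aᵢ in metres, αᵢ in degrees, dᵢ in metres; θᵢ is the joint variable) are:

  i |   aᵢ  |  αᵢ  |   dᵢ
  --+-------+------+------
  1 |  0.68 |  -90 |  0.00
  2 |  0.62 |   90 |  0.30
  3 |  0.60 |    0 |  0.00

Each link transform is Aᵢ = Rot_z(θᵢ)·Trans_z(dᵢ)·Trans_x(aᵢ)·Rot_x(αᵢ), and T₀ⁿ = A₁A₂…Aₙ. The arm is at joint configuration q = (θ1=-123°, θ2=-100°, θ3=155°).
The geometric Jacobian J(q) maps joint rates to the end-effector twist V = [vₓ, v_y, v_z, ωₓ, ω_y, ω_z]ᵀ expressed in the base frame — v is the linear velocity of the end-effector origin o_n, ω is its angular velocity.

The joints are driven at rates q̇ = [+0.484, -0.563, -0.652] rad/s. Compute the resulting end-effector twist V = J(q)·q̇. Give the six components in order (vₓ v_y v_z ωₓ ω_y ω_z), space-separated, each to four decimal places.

o_n = [0.1011, -0.8607, 0.0751]
J₁: ẑ×o_n = [0.8607, 0.1011, -0.0000], ω = ẑ
J2: z=[0.8387, -0.5446, 0.0000] o=[-0.3704, -0.5703, 0.0000] → [-0.0409, -0.0629, 0.0132, 0.8387, -0.5446, 0.0000]
J3: z=[0.5364, 0.8259, -0.1736] o=[-0.0601, -0.6434, 0.6106] → [-0.4800, 0.2592, -0.2497, 0.5364, 0.8259, -0.1736]
V = J·q̇ = [0.7526, -0.0846, 0.1554, -0.8219, -0.2319, 0.5972]

0.7526 -0.0846 0.1554 -0.8219 -0.2319 0.5972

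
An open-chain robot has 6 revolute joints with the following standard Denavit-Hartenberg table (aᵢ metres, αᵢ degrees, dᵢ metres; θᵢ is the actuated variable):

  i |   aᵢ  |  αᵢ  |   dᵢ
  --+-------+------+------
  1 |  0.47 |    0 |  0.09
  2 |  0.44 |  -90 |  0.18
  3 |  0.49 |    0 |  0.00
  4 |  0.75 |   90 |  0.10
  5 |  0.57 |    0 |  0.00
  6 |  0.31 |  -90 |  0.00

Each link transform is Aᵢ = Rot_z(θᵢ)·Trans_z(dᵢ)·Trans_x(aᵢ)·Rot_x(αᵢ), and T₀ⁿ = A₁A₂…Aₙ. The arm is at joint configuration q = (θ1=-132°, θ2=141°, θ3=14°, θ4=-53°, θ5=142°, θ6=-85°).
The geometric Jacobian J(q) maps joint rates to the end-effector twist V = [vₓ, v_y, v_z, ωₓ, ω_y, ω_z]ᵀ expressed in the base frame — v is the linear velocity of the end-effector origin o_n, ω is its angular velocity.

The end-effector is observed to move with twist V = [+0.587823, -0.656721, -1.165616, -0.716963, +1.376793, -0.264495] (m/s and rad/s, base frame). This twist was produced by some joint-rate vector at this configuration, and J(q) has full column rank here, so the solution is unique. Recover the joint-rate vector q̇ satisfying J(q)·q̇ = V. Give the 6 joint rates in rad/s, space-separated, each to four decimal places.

o_n = [0.8390, 0.5532, 0.4470]
J₁: ẑ×o_n = [-0.5532, 0.8390, 0.0000], ω = ẑ
J2: z=[0.0000, 0.0000, 1.0000] o=[-0.3145, -0.3493, 0.0900] → [-0.9025, 1.1535, 0.0000, 0.0000, 0.0000, 1.0000]
J3: z=[-0.1564, 0.9877, 0.0000] o=[0.1201, -0.2804, 0.2700] → [0.1749, 0.0277, -0.8404, -0.1564, 0.9877, 0.0000]
J4: z=[-0.1564, 0.9877, 0.0000] o=[0.5897, -0.2061, 0.1515] → [0.2919, 0.0462, -0.3650, -0.1564, 0.9877, 0.0000]
J5: z=[-0.6216, -0.0984, 0.7771] o=[1.1497, -0.0161, 0.6234] → [-0.4251, -0.3511, -0.3845, -0.6216, -0.0984, 0.7771]
J6: z=[-0.6216, -0.0984, 0.7771] o=[0.7501, 0.2759, 0.3408] → [-0.2260, 0.1352, -0.1636, -0.6216, -0.0984, 0.7771]
q̇ = J⁺·V = [-0.8750, 0.0020, 0.9750, 0.4970, 0.1660, 0.6170]

-0.8750 0.0020 0.9750 0.4970 0.1660 0.6170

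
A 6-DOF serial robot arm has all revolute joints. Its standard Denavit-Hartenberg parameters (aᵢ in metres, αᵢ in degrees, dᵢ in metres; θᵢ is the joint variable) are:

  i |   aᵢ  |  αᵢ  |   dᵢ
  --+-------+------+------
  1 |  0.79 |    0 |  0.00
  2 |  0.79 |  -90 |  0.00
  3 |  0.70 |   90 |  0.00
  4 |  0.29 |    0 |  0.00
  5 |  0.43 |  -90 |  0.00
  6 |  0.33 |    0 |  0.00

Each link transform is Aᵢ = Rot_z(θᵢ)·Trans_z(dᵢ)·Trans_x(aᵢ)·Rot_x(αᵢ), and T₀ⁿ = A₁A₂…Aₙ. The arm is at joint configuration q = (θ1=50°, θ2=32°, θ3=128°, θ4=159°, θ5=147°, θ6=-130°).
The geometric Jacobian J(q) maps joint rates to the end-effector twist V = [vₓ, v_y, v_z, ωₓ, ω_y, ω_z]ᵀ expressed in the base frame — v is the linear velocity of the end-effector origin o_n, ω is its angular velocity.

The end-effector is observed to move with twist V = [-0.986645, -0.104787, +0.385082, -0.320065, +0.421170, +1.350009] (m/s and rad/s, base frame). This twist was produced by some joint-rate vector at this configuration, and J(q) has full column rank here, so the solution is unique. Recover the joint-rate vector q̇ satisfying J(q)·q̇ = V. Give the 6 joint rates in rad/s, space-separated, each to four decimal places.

o_n = [0.6694, 1.2349, -0.5948]
J₁: ẑ×o_n = [-1.2349, 0.6694, 0.0000], ω = ẑ
J2: z=[0.0000, 0.0000, 1.0000] o=[0.5078, 0.6052, 0.0000] → [-0.6297, 0.1616, 0.0000, 0.0000, 0.0000, 1.0000]
J3: z=[-0.9903, 0.1392, 0.0000] o=[0.6177, 1.3875, 0.0000] → [-0.0828, -0.5890, 0.1439, -0.9903, 0.1392, 0.0000]
J4: z=[0.1097, 0.7803, -0.6157] o=[0.5578, 0.9607, -0.5516] → [0.1351, -0.0640, -0.0570, 0.1097, 0.7803, -0.6157]
J5: z=[0.1097, 0.7803, -0.6157] o=[0.4781, 1.1402, -0.3383] → [-0.1419, -0.0896, -0.1389, 0.1097, 0.7803, -0.6157]
J6: z=[-0.6514, -0.4114, -0.6375] o=[0.8009, 0.9377, -0.5374] → [0.2131, 0.0465, -0.2477, -0.6514, -0.4114, -0.6375]
q̇ = J⁺·V = [0.6250, 0.1280, 0.8840, 0.4070, -0.4810, -0.8650]

0.6250 0.1280 0.8840 0.4070 -0.4810 -0.8650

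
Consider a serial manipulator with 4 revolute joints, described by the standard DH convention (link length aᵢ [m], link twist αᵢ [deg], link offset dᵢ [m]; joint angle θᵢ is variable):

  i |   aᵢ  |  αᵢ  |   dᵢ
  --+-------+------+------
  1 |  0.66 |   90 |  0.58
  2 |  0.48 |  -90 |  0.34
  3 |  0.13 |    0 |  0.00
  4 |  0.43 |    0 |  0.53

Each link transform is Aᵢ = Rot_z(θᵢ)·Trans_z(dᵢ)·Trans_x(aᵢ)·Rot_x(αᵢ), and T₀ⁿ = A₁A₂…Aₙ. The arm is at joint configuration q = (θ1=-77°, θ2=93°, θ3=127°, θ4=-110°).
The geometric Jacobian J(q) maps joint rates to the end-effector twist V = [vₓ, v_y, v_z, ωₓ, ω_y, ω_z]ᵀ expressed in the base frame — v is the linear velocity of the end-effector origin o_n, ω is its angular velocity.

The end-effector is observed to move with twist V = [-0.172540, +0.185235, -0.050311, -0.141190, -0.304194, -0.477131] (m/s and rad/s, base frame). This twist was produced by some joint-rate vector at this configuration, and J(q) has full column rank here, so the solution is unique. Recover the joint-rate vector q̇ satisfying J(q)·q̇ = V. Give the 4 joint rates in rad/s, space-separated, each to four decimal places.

-0.4910 0.2060 -0.3300 0.0650

o_n = [-0.0878, -0.1108, 1.3641]
J₁: ẑ×o_n = [0.1108, -0.0878, 0.0000], ω = ẑ
J2: z=[-0.9744, -0.2250, 0.0000] o=[0.1485, -0.6431, 0.5800] → [-0.1764, 0.7640, -0.5718, -0.9744, -0.2250, 0.0000]
J3: z=[-0.2246, 0.9730, -0.0523] o=[-0.1885, -0.6951, 1.0593] → [0.3271, 0.0632, -0.2292, -0.2246, 0.9730, -0.0523]
J4: z=[-0.2246, 0.9730, -0.0523] o=[-0.0864, -0.6757, 0.9812] → [0.4022, 0.0861, -0.1255, -0.2246, 0.9730, -0.0523]
q̇ = J⁺·V = [-0.4910, 0.2060, -0.3300, 0.0650]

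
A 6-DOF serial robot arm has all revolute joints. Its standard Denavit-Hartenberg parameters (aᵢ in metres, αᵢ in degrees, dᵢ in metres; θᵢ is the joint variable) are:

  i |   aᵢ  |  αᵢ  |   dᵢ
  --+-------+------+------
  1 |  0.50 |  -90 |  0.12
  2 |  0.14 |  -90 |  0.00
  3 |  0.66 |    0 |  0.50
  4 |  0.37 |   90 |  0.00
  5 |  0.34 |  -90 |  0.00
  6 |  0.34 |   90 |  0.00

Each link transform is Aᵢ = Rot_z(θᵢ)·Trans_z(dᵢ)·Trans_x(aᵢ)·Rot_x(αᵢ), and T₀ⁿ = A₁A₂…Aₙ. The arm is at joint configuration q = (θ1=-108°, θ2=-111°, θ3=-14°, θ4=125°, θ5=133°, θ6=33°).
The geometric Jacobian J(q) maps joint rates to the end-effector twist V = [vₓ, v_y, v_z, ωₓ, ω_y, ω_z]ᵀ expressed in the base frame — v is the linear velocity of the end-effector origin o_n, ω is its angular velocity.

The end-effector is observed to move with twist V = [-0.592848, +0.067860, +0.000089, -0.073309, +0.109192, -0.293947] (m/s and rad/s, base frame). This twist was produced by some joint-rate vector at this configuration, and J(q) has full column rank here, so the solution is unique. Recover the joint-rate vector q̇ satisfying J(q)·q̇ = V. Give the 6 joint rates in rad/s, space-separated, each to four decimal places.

-0.4670 0.1170 0.2030 -0.3450 0.2570 -0.1880

o_n = [-0.0961, -1.1976, 1.0491]
J₁: ẑ×o_n = [1.1976, -0.0961, 0.0000], ω = ẑ
J2: z=[0.9511, -0.3090, 0.0000] o=[-0.1545, -0.4755, 0.1200] → [-0.2871, -0.8836, -0.6687, 0.9511, -0.3090, 0.0000]
J3: z=[-0.2885, -0.8879, 0.3584] o=[-0.1390, -0.4278, 0.2507] → [-0.4330, 0.2457, 0.2601, -0.2885, -0.8879, 0.3584]
J4: z=[-0.2885, -0.8879, 0.3584] o=[-0.0605, -0.7028, 1.0277] → [0.1584, -0.0066, 0.1111, -0.2885, -0.8879, 0.3584]
J5: z=[-0.2374, 0.4289, 0.8716] o=[-0.4037, -0.6413, 0.9040] → [0.5471, 0.3025, 0.0002, -0.2374, 0.4289, 0.8716]
J6: z=[0.8751, 0.4839, 0.0003] o=[-0.2603, -0.9006, 1.0706] → [-0.0104, 0.0189, -0.3393, 0.8751, 0.4839, 0.0003]
q̇ = J⁺·V = [-0.4670, 0.1170, 0.2030, -0.3450, 0.2570, -0.1880]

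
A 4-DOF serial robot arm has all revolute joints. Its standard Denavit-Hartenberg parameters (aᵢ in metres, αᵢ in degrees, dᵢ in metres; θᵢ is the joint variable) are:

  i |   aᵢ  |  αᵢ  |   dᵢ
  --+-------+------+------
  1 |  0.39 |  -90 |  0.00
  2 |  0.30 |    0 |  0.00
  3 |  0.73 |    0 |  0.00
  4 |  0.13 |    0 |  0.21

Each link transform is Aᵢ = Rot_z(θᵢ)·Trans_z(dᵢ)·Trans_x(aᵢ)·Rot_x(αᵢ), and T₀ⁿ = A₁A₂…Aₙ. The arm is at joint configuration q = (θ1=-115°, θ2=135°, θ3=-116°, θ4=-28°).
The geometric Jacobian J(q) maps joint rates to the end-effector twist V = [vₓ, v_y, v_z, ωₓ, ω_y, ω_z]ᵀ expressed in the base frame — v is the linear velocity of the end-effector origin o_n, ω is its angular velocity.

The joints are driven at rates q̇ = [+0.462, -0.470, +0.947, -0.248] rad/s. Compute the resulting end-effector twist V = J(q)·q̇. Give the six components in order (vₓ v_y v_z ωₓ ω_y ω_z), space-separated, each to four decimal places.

0.4621 -0.0985 -0.4583 0.2075 -0.0968 0.4620

o_n = [-0.2308, -0.9919, -0.4295]
J₁: ẑ×o_n = [0.9919, -0.2308, 0.0000], ω = ẑ
J2: z=[0.9063, -0.4226, 0.0000] o=[-0.1648, -0.3535, 0.0000] → [0.1815, 0.3892, -0.6065, 0.9063, -0.4226, 0.0000]
J3: z=[0.9063, -0.4226, 0.0000] o=[-0.0752, -0.1612, -0.2121] → [0.0918, 0.1970, -0.8186, 0.9063, -0.4226, 0.0000]
J4: z=[0.9063, -0.4226, 0.0000] o=[-0.3669, -0.7868, -0.4498] → [-0.0086, -0.0184, -0.1284, 0.9063, -0.4226, 0.0000]
V = J·q̇ = [0.4621, -0.0985, -0.4583, 0.2075, -0.0968, 0.4620]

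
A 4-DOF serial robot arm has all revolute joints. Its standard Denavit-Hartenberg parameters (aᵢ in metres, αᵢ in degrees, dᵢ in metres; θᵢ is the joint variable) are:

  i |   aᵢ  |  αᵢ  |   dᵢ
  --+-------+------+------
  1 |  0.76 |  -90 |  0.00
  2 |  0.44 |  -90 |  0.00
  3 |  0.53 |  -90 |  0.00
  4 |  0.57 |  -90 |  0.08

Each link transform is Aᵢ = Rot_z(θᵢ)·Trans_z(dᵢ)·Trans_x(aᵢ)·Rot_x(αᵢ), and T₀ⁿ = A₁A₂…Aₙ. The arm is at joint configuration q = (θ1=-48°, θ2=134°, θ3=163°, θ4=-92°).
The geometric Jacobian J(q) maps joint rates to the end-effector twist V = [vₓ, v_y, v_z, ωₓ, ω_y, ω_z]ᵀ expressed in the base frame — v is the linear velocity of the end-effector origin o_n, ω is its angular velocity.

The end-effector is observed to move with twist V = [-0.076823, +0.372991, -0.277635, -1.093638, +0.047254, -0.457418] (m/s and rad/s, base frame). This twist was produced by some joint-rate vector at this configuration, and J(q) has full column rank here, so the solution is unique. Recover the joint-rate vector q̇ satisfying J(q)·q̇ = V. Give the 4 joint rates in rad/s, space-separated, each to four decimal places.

-0.9200 -0.1270 0.8730 -0.6840

o_n = [0.2135, -0.3456, 0.4469]
J₁: ẑ×o_n = [0.3456, 0.2135, -0.0000], ω = ẑ
J2: z=[0.7431, 0.6691, 0.0000] o=[0.5085, -0.5648, 0.0000] → [0.2991, -0.3321, 0.3603, 0.7431, 0.6691, 0.0000]
J3: z=[-0.4813, 0.5346, 0.6947] o=[0.3040, -0.3376, -0.3165] → [0.4137, 0.3046, 0.0523, -0.4813, 0.5346, 0.6947]
J4: z=[0.8466, 0.4890, 0.2103] o=[0.4245, -0.7030, 0.0481] → [0.1199, -0.3820, 0.4057, 0.8466, 0.4890, 0.2103]
q̇ = J⁺·V = [-0.9200, -0.1270, 0.8730, -0.6840]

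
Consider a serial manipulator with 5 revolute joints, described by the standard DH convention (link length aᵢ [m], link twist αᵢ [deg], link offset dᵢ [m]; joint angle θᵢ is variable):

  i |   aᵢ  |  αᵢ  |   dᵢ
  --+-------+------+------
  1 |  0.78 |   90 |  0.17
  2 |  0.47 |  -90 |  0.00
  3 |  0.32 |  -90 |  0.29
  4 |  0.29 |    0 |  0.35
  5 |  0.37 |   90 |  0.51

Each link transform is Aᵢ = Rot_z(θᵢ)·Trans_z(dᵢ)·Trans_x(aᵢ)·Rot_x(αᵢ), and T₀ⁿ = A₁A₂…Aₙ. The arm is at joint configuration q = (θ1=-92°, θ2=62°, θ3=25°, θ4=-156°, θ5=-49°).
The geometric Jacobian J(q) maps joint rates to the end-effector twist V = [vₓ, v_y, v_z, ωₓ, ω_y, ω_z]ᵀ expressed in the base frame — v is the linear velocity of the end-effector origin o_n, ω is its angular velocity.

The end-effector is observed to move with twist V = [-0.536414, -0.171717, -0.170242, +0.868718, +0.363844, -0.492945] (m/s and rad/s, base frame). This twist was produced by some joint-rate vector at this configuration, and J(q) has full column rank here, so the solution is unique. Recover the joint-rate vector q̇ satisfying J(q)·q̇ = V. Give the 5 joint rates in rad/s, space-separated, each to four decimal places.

-0.5210 -0.5120 0.3610 -0.5530 0.9320

o_n = [0.6435, -0.5114, 0.1579]
J₁: ẑ×o_n = [0.5114, 0.6435, -0.0000], ω = ẑ
J2: z=[-0.9994, 0.0349, 0.0000] o=[-0.0272, -0.7795, 0.1700] → [-0.0004, -0.0121, -0.2914, -0.9994, 0.0349, 0.0000]
J3: z=[0.0308, 0.8824, 0.4695] o=[-0.0349, -1.0000, 0.5850] → [-0.6062, 0.3317, -0.5836, 0.0308, 0.8824, 0.4695]
J4: z=[0.9127, 0.1667, -0.3731] o=[0.1044, -0.8849, 0.9772] → [0.0028, 0.5466, 0.2511, 0.9127, 0.1667, -0.3731]
J5: z=[0.9127, 0.1667, -0.3731] o=[0.3195, -0.6060, 0.6900] → [-0.0534, 0.3647, 0.0323, 0.9127, 0.1667, -0.3731]
q̇ = J⁺·V = [-0.5210, -0.5120, 0.3610, -0.5530, 0.9320]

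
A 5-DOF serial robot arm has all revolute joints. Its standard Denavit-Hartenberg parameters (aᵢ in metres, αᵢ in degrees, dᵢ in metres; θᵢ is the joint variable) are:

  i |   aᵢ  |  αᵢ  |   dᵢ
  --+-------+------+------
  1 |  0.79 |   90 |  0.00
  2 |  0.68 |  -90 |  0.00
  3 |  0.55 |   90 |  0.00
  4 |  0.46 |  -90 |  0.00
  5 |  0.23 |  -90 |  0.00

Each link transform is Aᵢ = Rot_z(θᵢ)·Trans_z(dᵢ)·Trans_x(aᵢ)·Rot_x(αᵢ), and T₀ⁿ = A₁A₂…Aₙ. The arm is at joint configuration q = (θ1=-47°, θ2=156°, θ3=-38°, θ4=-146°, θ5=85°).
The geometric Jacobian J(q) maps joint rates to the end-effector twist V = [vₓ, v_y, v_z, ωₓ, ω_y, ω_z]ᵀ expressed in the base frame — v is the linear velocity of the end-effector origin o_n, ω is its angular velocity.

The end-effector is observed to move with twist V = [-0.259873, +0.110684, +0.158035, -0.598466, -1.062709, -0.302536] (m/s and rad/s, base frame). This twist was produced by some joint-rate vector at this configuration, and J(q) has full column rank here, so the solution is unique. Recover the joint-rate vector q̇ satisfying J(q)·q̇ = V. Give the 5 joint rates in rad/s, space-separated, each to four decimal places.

-0.1350 0.3040 0.3130 0.9260 0.3740

o_n = [0.0906, 0.0303, 0.6279]
J₁: ẑ×o_n = [-0.0303, 0.0906, 0.0000], ω = ẑ
J2: z=[-0.7314, -0.6820, 0.0000] o=[0.5388, -0.5778, 0.0000] → [-0.4282, 0.4592, -0.7503, -0.7314, -0.6820, 0.0000]
J3: z=[-0.2774, 0.2975, -0.9135] o=[0.1151, -0.1234, 0.2766] → [0.2450, 0.1198, -0.0354, -0.2774, 0.2975, -0.9135]
J4: z=[-0.1927, -0.9488, -0.2504] o=[-0.4026, -0.0648, 0.4529] → [-0.1423, -0.0898, 0.4496, -0.1927, -0.9488, -0.2504]
J5: z=[-0.2964, -0.1870, 0.9366] o=[0.0277, -0.1820, 0.5656] → [-0.2105, 0.0774, -0.0511, -0.2964, -0.1870, 0.9366]
q̇ = J⁺·V = [-0.1350, 0.3040, 0.3130, 0.9260, 0.3740]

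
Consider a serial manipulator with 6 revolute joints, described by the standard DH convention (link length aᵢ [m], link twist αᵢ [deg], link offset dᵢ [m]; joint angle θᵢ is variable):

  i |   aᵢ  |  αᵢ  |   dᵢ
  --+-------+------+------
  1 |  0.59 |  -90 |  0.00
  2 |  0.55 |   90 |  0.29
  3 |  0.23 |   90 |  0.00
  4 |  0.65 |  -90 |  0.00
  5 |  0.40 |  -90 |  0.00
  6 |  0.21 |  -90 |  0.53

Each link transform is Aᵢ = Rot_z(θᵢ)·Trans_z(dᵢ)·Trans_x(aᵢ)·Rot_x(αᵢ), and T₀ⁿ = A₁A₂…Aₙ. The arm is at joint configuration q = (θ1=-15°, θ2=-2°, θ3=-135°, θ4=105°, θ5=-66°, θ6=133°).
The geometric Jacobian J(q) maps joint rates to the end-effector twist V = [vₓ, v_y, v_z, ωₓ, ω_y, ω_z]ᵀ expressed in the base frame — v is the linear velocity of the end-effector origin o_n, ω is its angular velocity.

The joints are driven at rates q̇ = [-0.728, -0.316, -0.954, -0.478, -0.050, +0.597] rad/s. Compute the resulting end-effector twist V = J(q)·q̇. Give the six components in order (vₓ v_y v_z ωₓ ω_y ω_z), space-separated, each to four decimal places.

-0.8281 -0.9291 0.1538 0.3727 -0.8867 -1.1219

o_n = [1.0747, -0.0161, 1.2527]
J₁: ẑ×o_n = [0.0161, 1.0747, -0.0000], ω = ẑ
J2: z=[0.2588, 0.9659, 0.0000] o=[0.5699, -0.1527, 0.0000] → [1.2100, -0.3242, -0.4523, 0.2588, 0.9659, 0.0000]
J3: z=[-0.0337, 0.0090, 0.9994] o=[1.1759, -0.0148, 0.0192] → [0.0124, -0.0595, 0.0010, -0.0337, 0.0090, 0.9994]
J4: z=[-0.4996, 0.8659, -0.0247] o=[0.9768, -0.1299, 0.0135] → [1.0758, 0.6167, -0.1416, -0.4996, 0.8659, -0.0247]
J5: z=[0.8448, 0.4807, -0.2348] o=[1.1013, -0.0401, 0.6451] → [0.2977, -0.5071, 0.0330, 0.8448, 0.4807, -0.2348]
J6: z=[0.3781, -0.2260, 0.8978] o=[0.9499, 0.2988, 0.7942] → [0.1791, -0.0613, -0.0909, 0.3781, -0.2260, 0.8978]
V = J·q̇ = [-0.8281, -0.9291, 0.1538, 0.3727, -0.8867, -1.1219]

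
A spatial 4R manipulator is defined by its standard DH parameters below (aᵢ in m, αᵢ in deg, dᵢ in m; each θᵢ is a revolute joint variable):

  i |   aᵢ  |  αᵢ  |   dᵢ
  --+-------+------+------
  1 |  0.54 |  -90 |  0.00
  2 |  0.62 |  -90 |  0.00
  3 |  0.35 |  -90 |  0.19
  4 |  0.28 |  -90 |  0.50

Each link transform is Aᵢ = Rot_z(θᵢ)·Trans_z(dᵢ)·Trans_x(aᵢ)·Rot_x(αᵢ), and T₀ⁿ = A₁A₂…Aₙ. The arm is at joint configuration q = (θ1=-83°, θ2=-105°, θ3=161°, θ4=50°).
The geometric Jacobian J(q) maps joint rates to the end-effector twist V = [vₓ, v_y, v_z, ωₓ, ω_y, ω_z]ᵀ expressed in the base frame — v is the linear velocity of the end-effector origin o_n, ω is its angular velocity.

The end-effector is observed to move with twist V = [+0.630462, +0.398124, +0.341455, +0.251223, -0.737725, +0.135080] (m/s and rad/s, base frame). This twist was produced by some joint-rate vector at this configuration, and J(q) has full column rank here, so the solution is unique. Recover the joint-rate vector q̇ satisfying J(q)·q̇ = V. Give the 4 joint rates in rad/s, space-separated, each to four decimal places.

o_n = [0.3623, -0.4872, -0.0487]
J₁: ẑ×o_n = [0.4872, 0.3623, -0.0000], ω = ẑ
J2: z=[0.9925, 0.1219, 0.0000] o=[0.0658, -0.5360, 0.0000] → [-0.0059, 0.0484, 0.0123, 0.9925, 0.1219, 0.0000]
J3: z=[0.1177, -0.9587, 0.2588] o=[0.0463, -0.3767, 0.5989] → [0.6495, 0.1580, 0.2900, 0.1177, -0.9587, 0.2588]
J4: z=[0.9487, 0.0316, -0.3145] o=[-0.0340, -0.6578, 0.3284] → [0.0417, 0.2332, 0.1493, 0.9487, 0.0316, -0.3145]
q̇ = J⁺·V = [0.2620, -0.7700, 0.7040, 0.9830]

0.2620 -0.7700 0.7040 0.9830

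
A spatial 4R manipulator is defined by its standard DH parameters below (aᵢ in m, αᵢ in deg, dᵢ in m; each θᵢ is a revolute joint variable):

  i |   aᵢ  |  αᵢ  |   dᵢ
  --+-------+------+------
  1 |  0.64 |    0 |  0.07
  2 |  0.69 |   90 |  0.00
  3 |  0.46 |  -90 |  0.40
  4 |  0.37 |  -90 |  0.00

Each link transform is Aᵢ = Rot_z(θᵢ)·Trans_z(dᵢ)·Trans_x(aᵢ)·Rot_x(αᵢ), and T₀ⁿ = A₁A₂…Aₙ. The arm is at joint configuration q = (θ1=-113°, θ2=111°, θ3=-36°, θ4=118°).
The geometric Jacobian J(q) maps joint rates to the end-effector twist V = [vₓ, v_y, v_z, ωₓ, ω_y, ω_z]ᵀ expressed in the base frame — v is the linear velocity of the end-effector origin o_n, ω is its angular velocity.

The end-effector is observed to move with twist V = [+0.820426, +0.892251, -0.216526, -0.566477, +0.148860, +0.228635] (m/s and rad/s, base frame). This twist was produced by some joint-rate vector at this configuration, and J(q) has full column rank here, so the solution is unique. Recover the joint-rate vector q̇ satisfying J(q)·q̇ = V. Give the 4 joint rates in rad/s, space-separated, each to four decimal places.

o_n = [0.6684, -0.6946, -0.0983]
J₁: ẑ×o_n = [0.6946, 0.6684, -0.0000], ω = ẑ
J2: z=[0.0000, 0.0000, 1.0000] o=[-0.2501, -0.5891, 0.0700] → [0.1054, 0.9185, -0.0000, 0.0000, 0.0000, 1.0000]
J3: z=[-0.0349, -0.9994, 0.0000] o=[0.4395, -0.6132, 0.0700] → [0.1682, -0.0059, 0.2316, -0.0349, -0.9994, 0.0000]
J4: z=[0.5874, -0.0205, 0.8090] o=[0.7975, -1.0259, -0.2004] → [-0.2702, -0.1644, 0.1920, 0.5874, -0.0205, 0.8090]
q̇ = J⁺·V = [0.8020, 0.2130, -0.1290, -0.9720]

0.8020 0.2130 -0.1290 -0.9720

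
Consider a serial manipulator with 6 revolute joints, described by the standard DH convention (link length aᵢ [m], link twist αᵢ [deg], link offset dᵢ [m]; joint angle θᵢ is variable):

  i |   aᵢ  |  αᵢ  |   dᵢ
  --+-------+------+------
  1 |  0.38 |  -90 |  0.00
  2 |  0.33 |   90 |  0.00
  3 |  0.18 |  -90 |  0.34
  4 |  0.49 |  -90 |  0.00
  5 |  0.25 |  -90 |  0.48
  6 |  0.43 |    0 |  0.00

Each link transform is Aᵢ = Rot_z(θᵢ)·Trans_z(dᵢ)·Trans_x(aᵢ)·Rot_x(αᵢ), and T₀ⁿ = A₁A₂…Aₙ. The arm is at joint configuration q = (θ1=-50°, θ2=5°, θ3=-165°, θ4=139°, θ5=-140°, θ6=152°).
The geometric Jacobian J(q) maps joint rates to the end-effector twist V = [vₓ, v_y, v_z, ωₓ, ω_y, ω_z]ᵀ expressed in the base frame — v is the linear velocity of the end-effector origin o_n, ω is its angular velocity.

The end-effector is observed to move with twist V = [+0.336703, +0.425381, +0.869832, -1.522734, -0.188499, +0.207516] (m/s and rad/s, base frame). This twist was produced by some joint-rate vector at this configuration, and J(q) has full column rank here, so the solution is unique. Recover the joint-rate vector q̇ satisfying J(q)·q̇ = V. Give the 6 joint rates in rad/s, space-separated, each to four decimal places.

0.6320 -0.6410 -0.0280 0.8940 -0.9660 -0.6200

o_n = [0.8779, -0.7409, 0.0981]
J₁: ẑ×o_n = [0.7409, 0.8779, -0.0000], ω = ẑ
J2: z=[0.7660, 0.6428, 0.0000] o=[0.2443, -0.2911, 0.0000] → [0.0631, -0.0752, -0.7518, 0.7660, 0.6428, 0.0000]
J3: z=[0.0560, -0.0668, 0.9962] o=[0.4556, -0.5429, -0.0288] → [0.1887, 0.4136, 0.0171, 0.0560, -0.0668, 0.9962]
J4: z=[-0.5742, -0.8184, -0.0226] o=[0.3276, -0.4629, 0.3251] → [0.1795, -0.1427, 0.6100, -0.5742, -0.8184, -0.0226]
J5: z=[0.5781, -0.4248, 0.6966] o=[0.6116, -0.6525, -0.0263] → [0.0087, 0.1135, 0.0620, 0.5781, -0.4248, 0.6966]
J6: z=[-0.0673, -0.8757, -0.4782] o=[0.6859, -0.9138, 0.4418] → [0.3837, -0.1149, 0.1565, -0.0673, -0.8757, -0.4782]
q̇ = J⁺·V = [0.6320, -0.6410, -0.0280, 0.8940, -0.9660, -0.6200]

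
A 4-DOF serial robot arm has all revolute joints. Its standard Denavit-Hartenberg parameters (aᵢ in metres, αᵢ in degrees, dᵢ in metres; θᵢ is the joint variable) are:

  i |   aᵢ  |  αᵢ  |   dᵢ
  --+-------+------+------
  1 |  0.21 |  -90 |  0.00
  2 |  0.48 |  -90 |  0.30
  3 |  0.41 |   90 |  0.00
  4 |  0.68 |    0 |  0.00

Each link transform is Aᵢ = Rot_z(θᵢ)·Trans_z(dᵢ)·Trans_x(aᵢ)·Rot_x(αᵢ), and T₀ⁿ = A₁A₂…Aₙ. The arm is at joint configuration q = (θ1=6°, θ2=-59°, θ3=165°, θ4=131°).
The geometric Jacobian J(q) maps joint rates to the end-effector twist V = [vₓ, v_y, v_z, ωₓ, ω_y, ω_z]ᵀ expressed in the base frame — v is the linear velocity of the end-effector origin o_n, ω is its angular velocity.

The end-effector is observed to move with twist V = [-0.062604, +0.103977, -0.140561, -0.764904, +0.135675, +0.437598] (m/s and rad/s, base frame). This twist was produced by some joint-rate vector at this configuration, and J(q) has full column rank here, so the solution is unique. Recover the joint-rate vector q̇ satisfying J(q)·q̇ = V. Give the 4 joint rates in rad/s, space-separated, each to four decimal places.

0.1850 -0.4120 -0.7700 -0.6490

o_n = [0.8777, 0.4033, 0.1770]
J₁: ẑ×o_n = [-0.4033, 0.8777, 0.0000], ω = ẑ
J2: z=[-0.1045, 0.9945, 0.0000] o=[0.2088, 0.0220, 0.0000] → [0.1761, 0.0185, -0.7051, -0.1045, 0.9945, 0.0000]
J3: z=[0.8525, 0.0896, -0.5150] o=[0.4234, 0.3461, 0.4114] → [0.0084, -0.0342, 0.0080, 0.8525, 0.0896, -0.5150]
J4: z=[0.2335, -0.9467, 0.2219] o=[0.2316, 0.2193, 0.0720] → [-0.1403, 0.1188, 0.6547, 0.2335, -0.9467, 0.2219]
q̇ = J⁺·V = [0.1850, -0.4120, -0.7700, -0.6490]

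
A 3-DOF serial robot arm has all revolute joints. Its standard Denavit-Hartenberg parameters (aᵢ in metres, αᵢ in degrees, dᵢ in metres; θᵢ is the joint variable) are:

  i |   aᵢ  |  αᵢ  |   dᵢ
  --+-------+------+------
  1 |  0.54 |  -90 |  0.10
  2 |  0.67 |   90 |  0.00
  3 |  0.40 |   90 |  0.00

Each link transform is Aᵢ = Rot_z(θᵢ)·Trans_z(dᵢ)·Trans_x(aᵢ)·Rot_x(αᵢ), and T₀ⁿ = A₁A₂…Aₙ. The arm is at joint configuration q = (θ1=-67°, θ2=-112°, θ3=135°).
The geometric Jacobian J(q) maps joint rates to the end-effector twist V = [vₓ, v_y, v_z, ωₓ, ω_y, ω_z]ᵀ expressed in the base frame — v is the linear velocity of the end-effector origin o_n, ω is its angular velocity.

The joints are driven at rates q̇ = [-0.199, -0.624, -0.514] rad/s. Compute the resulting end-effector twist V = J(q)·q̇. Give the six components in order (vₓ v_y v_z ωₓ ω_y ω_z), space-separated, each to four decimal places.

o_n = [0.4147, -0.2531, 0.4590]
J₁: ẑ×o_n = [0.2531, 0.4147, -0.0000], ω = ẑ
J2: z=[0.9205, 0.3907, 0.0000] o=[0.2110, -0.4971, 0.1000] → [0.1403, -0.3304, 0.1450, 0.9205, 0.3907, 0.0000]
J3: z=[-0.3623, 0.8535, -0.3746] o=[0.1129, -0.2660, 0.7212] → [-0.2190, -0.2080, -0.2622, -0.3623, 0.8535, -0.3746]
V = J·q̇ = [-0.0253, 0.2306, 0.0443, -0.3882, -0.6825, -0.0065]

-0.0253 0.2306 0.0443 -0.3882 -0.6825 -0.0065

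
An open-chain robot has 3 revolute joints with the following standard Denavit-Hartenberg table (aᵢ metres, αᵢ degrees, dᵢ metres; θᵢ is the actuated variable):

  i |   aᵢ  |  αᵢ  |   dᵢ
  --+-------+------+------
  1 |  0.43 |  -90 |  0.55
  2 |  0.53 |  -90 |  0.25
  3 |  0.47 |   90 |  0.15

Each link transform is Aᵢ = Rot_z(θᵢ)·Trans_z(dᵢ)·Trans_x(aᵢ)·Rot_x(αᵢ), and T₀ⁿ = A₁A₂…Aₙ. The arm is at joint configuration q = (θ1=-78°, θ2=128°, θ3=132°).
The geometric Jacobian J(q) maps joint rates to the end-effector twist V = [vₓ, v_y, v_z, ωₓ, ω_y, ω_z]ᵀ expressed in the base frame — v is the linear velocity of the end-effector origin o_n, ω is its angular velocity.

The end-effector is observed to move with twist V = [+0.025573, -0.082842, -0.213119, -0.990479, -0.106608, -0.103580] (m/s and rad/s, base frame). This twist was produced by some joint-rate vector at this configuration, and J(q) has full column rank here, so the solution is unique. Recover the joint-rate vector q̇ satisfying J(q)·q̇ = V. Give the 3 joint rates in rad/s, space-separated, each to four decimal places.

o_n = [-0.0599, -0.1958, 0.4725]
J₁: ẑ×o_n = [0.1958, -0.0599, 0.0000], ω = ẑ
J2: z=[0.9781, 0.2079, 0.0000] o=[0.0894, -0.4206, 0.5500] → [-0.0161, 0.0758, 0.2509, 0.9781, 0.2079, 0.0000]
J3: z=[-0.1638, 0.7708, 0.6157] o=[0.2661, -0.0495, 0.1324] → [0.3523, -0.1450, 0.2752, -0.1638, 0.7708, 0.6157]
q̇ = J⁺·V = [-0.1830, -0.9910, 0.1290]

-0.1830 -0.9910 0.1290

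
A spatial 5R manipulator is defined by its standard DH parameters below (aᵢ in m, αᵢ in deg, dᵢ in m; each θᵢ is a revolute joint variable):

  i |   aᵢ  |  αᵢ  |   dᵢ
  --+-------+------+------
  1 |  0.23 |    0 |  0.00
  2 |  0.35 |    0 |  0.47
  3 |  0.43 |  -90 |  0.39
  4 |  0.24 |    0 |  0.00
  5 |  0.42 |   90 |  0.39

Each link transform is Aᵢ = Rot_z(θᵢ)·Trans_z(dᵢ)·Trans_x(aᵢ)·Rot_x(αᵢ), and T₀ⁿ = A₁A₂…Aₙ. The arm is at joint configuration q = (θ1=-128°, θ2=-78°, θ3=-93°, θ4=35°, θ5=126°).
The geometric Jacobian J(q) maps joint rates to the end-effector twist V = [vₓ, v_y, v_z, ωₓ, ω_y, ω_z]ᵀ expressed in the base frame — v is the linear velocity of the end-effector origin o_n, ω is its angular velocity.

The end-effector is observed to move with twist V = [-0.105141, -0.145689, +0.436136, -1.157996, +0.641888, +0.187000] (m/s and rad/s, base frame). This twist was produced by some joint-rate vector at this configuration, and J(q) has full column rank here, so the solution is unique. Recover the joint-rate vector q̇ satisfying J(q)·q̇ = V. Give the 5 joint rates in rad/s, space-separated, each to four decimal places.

0.1280 -0.5370 0.5960 0.4560 0.8680

o_n = [-0.6860, 0.3620, 0.5856]
J₁: ẑ×o_n = [-0.3620, -0.6860, 0.0000], ω = ẑ
J2: z=[0.0000, 0.0000, 1.0000] o=[-0.1416, -0.1812, 0.0000] → [-0.5432, -0.5444, 0.0000, 0.0000, 0.0000, 1.0000]
J3: z=[0.0000, 0.0000, 1.0000] o=[-0.4562, -0.0278, 0.4700] → [-0.3898, -0.2298, 0.0000, 0.0000, 0.0000, 1.0000]
J4: z=[-0.8746, 0.4848, 0.0000] o=[-0.2477, 0.3483, 0.8600] → [-0.1330, -0.2400, 0.2005, -0.8746, 0.4848, 0.0000]
J5: z=[-0.8746, 0.4848, 0.0000] o=[-0.1524, 0.5202, 0.7223] → [-0.0663, -0.1196, 0.3971, -0.8746, 0.4848, 0.0000]
q̇ = J⁺·V = [0.1280, -0.5370, 0.5960, 0.4560, 0.8680]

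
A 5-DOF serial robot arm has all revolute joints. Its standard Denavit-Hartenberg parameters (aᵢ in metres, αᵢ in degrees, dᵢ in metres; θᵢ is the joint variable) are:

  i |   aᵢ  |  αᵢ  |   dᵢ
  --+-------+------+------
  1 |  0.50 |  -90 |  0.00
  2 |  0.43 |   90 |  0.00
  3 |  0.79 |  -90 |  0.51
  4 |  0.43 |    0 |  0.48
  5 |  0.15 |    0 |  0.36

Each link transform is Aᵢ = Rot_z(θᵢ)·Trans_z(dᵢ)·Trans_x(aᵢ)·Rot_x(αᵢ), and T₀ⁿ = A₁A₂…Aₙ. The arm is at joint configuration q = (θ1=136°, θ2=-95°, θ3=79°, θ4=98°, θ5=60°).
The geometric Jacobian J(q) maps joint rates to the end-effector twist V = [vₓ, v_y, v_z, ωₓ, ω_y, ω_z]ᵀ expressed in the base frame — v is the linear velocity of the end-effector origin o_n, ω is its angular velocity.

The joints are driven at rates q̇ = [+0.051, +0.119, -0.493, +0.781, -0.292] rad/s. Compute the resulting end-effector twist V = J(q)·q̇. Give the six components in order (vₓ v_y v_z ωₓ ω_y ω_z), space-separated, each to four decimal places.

o_n = [-0.8717, -0.1877, -0.2832]
J₁: ẑ×o_n = [0.1877, -0.8717, 0.0000], ω = ẑ
J2: z=[-0.6947, -0.7193, 0.0000] o=[-0.3597, 0.3473, 0.0000] → [0.2037, -0.1967, 0.0033, -0.6947, -0.7193, 0.0000]
J3: z=[0.7166, -0.6920, -0.0872] o=[-0.3327, 0.3213, 0.4284] → [0.4480, 0.5568, -0.7377, 0.7166, -0.6920, -0.0872]
J4: z=[-0.1941, -0.0778, -0.9779] o=[-0.4965, -0.5986, 0.5341] → [0.4655, 0.2083, -0.1090, -0.1941, -0.0778, -0.9779]
J5: z=[-0.1941, -0.0778, -0.9779] o=[-0.8547, -0.2983, 0.0904] → [0.1373, -0.0559, -0.0228, -0.1941, -0.0778, -0.9779]
V = J·q̇ = [0.1364, -0.1634, 0.2856, -0.5309, 0.2175, -0.3842]

0.1364 -0.1634 0.2856 -0.5309 0.2175 -0.3842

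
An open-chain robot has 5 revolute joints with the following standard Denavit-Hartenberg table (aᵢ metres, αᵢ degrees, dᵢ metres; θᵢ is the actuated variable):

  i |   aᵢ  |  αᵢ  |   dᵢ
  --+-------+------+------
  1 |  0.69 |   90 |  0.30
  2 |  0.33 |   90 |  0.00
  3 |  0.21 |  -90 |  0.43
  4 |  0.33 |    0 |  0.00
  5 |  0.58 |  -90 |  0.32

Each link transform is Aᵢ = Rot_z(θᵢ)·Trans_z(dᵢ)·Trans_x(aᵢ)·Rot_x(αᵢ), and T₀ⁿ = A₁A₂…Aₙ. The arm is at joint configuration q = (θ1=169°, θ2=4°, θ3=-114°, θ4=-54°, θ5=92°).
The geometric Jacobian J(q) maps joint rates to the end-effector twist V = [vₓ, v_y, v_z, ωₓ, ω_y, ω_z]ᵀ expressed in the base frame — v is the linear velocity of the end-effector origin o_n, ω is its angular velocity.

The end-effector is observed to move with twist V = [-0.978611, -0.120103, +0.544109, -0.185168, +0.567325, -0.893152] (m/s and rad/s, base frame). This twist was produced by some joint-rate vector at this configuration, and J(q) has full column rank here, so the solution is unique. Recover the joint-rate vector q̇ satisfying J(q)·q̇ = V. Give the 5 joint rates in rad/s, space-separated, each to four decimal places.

0.0850 0.6200 0.9960 0.9930 -0.7510

o_n = [-1.1420, -0.7119, -0.0201]
J₁: ẑ×o_n = [0.7119, -1.1420, 0.0000], ω = ẑ
J2: z=[0.1908, 0.9816, 0.0000] o=[-0.6773, 0.1317, 0.3000] → [-0.3142, 0.0611, 0.2952, 0.1908, 0.9816, 0.0000]
J3: z=[-0.0685, 0.0133, -0.9976] o=[-1.0005, 0.1945, 0.3230] → [-0.9087, 0.1177, 0.0639, -0.0685, 0.0133, -0.9976]
J4: z=[-0.9722, -0.2254, 0.0637] o=[-0.9829, -0.0044, -0.1119] → [0.0244, 0.0791, 0.6520, -0.9722, -0.2254, 0.0637]
J5: z=[-0.9722, -0.2254, 0.0637] o=[-0.9577, -0.1898, -0.3837] → [-0.0487, 0.3418, 0.4661, -0.9722, -0.2254, 0.0637]
q̇ = J⁺·V = [0.0850, 0.6200, 0.9960, 0.9930, -0.7510]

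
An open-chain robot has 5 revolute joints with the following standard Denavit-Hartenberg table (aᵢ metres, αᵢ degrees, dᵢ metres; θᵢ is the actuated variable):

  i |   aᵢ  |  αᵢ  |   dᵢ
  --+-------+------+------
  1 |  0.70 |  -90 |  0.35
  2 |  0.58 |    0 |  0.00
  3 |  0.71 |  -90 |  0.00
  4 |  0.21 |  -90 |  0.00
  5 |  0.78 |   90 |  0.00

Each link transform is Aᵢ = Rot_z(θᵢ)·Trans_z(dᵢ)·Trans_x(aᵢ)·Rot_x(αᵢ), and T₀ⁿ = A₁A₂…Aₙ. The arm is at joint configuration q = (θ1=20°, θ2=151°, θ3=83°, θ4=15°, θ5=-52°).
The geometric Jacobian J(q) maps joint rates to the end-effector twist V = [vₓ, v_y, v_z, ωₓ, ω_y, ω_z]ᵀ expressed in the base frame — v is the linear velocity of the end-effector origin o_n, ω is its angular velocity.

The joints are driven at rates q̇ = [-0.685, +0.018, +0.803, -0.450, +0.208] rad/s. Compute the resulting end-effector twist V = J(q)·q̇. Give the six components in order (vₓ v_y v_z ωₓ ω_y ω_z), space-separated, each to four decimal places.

0.7105 0.6296 0.3715 -0.5244 0.4690 -0.9931

o_n = [-0.0509, -0.2086, 1.5439]
J₁: ẑ×o_n = [0.2086, -0.0509, 0.0000], ω = ẑ
J2: z=[-0.3420, 0.9397, 0.0000] o=[0.6578, 0.2394, 0.3500] → [1.1219, 0.4083, 0.8192, -0.3420, 0.9397, 0.0000]
J3: z=[-0.3420, 0.9397, 0.0000] o=[0.1811, 0.0659, 0.0688] → [1.3861, 0.5045, 0.3119, -0.3420, 0.9397, 0.0000]
J4: z=[0.7602, 0.2767, 0.5878] o=[-0.2111, -0.0768, 0.6432] → [0.3267, -0.5906, -0.1445, 0.7602, 0.2767, 0.5878]
J5: z=[0.4733, -0.8556, -0.2094] o=[-0.3045, -0.1687, 0.8073] → [-0.6386, -0.4017, 0.1981, 0.4733, -0.8556, -0.2094]
V = J·q̇ = [0.7105, 0.6296, 0.3715, -0.5244, 0.4690, -0.9931]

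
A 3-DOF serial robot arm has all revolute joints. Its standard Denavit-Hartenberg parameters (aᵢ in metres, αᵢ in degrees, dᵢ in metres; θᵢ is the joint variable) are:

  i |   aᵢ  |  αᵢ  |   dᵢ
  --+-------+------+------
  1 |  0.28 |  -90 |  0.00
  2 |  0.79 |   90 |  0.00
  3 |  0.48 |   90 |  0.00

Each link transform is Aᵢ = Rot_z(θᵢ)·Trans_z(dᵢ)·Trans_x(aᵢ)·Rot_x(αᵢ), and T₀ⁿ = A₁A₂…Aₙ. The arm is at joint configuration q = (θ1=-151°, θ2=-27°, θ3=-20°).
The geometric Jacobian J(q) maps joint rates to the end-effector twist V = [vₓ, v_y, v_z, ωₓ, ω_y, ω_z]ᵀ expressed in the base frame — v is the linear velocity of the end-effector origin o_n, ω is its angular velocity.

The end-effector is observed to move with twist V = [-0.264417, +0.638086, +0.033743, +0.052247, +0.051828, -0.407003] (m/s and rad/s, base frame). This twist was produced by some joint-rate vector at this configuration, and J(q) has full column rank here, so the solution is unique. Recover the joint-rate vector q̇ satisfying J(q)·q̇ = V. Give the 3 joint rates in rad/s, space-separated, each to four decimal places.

o_n = [-1.2916, -0.5283, 0.5634]
J₁: ẑ×o_n = [0.5283, -1.2916, 0.0000], ω = ẑ
J2: z=[0.4848, -0.8746, 0.0000] o=[-0.2449, -0.1357, 0.0000] → [-0.4928, -0.2732, -1.1058, 0.4848, -0.8746, 0.0000]
J3: z=[0.3971, 0.2201, 0.8910] o=[-0.8605, -0.4770, 0.3587] → [0.0907, -0.4654, 0.0745, 0.3971, 0.2201, 0.8910]
q̇ = J⁺·V = [-0.5460, -0.0200, 0.1560]

-0.5460 -0.0200 0.1560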